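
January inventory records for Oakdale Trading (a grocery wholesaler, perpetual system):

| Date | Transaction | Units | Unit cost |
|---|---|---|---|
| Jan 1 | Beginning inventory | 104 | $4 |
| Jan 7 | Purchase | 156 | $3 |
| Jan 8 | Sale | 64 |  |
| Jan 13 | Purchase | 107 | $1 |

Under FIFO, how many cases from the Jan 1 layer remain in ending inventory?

40

Jan 8, 64 sold [FIFO — oldest first]: 64 @ $4 = $256
Ending inventory: 40 @ $4 + 156 @ $3 + 107 @ $1 = $735
Check: goods available $991 = COGS $256 + ending $735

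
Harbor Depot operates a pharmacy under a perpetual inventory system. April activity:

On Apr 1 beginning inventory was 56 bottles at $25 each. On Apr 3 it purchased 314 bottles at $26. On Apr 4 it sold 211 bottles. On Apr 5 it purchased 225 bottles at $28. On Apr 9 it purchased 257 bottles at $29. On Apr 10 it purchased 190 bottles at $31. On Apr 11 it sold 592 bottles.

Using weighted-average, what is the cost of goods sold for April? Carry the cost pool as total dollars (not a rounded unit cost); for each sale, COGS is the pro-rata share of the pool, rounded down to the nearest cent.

After Apr 1: 56 on hand, pool $1,400.00 (≈ $25.0000 each)
After Apr 3: 370 on hand, pool $9,564.00 (≈ $25.8486 each)
Apr 4, sell 211: 211/370 × $9,564.00 → $5,454.06
After Apr 5: 384 on hand, pool $10,409.94 (≈ $27.1092 each)
After Apr 9: 641 on hand, pool $17,862.94 (≈ $27.8673 each)
After Apr 10: 831 on hand, pool $23,752.94 (≈ $28.5836 each)
Apr 11, sell 592: 592/831 × $23,752.94 → $16,921.46
Total COGS = $5,454.06 + $16,921.46 = $22,375.52
Ending inventory (cost pool remaining) = $6,831.48

COGS = $22,375.52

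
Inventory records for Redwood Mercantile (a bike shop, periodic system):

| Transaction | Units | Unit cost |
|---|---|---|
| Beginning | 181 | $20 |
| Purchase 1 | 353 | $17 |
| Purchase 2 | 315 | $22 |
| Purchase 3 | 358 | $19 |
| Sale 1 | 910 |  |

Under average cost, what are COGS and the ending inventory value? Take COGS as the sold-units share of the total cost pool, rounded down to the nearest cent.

COGS = $17,606.65; ending inventory = $5,746.35

Sale 1, sell 910: 910/1207 × $23,353.00 → $17,606.65
Ending inventory (cost pool remaining) = $5,746.35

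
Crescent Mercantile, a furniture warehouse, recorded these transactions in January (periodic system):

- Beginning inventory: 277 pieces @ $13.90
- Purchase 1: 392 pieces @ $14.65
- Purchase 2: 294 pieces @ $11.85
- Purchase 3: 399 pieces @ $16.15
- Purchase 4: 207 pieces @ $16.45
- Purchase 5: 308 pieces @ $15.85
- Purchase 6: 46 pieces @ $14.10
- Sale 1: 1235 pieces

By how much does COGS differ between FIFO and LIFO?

$1,168.35

FIFO COGS: 277 @ $13.90 + 392 @ $14.65 + 294 @ $11.85 + 272 @ $16.15 = $17,469.80
LIFO COGS: 46 @ $14.10 + 308 @ $15.85 + 207 @ $16.45 + 399 @ $16.15 + 275 @ $11.85 = $18,638.15
Difference = |$17,469.80 − $18,638.15| = $1,168.35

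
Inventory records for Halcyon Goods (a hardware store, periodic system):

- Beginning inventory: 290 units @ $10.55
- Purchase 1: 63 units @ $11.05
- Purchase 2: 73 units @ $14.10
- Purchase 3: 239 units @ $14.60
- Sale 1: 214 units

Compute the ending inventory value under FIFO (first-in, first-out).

Ending inventory = $6,016.65

Sale 1 (214) [FIFO — oldest first]: 214 @ $10.55 = $2,257.70
Ending inventory: 76 @ $10.55 + 63 @ $11.05 + 73 @ $14.10 + 239 @ $14.60 = $6,016.65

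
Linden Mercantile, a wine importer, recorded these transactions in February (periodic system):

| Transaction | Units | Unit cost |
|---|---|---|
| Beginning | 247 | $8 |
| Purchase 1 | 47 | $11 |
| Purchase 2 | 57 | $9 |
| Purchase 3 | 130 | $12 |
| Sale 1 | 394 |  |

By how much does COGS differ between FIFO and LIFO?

$348

FIFO COGS: 247 @ $8 + 47 @ $11 + 57 @ $9 + 43 @ $12 = $3,522
LIFO COGS: 130 @ $12 + 57 @ $9 + 47 @ $11 + 160 @ $8 = $3,870
Difference = |$3,522 − $3,870| = $348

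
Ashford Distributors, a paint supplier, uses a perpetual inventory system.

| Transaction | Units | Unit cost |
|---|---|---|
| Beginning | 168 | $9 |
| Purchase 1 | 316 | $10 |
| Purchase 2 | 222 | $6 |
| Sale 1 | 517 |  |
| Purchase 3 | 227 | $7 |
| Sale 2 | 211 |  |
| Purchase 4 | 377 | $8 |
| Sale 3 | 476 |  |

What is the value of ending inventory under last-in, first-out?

Ending inventory = $954

Sale 1 (517) [LIFO — newest first]: 222 @ $6 + 295 @ $10 = $4,282
Sale 2 (211) [LIFO — newest first]: 211 @ $7 = $1,477
Sale 3 (476) [LIFO — newest first]: 377 @ $8 + 16 @ $7 + 21 @ $10 + 62 @ $9 = $3,896
Total COGS = $4,282 + $1,477 + $3,896 = $9,655
Ending inventory: 106 @ $9 = $954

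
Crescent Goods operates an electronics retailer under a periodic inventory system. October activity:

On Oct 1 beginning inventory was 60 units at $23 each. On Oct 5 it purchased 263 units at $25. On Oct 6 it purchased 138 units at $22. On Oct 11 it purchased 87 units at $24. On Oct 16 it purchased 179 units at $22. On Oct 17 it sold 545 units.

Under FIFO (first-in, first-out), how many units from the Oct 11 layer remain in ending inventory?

Oct 17, 545 sold [FIFO — oldest first]: 60 @ $23 + 263 @ $25 + 138 @ $22 + 84 @ $24 = $13,007
Ending inventory: 3 @ $24 + 179 @ $22 = $4,010

3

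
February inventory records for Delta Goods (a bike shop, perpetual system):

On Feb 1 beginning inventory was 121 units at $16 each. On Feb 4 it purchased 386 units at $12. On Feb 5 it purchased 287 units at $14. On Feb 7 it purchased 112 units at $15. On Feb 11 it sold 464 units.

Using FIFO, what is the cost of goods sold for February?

Feb 11, 464 sold [FIFO — oldest first]: 121 @ $16 + 343 @ $12 = $6,052
Ending inventory: 43 @ $12 + 287 @ $14 + 112 @ $15 = $6,214
Check: goods available $12,266 = COGS $6,052 + ending $6,214

COGS = $6,052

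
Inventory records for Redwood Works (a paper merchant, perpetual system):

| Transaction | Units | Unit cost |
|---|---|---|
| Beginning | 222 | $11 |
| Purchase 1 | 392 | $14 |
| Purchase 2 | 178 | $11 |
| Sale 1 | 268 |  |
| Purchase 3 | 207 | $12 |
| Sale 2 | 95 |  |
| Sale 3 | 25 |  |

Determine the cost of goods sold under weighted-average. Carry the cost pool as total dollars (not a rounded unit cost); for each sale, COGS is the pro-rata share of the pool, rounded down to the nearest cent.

COGS = $4,827.62

After Beginning: 222 on hand, pool $2,442.00 (≈ $11.0000 each)
After Purchase 1: 614 on hand, pool $7,930.00 (≈ $12.9153 each)
After Purchase 2: 792 on hand, pool $9,888.00 (≈ $12.4848 each)
Sale 1, sell 268: 268/792 × $9,888.00 → $3,345.93
After Purchase 3: 731 on hand, pool $9,026.07 (≈ $12.3476 each)
Sale 2, sell 95: 95/731 × $9,026.07 → $1,173.01
Sale 3, sell 25: 25/636 × $7,853.06 → $308.68
Total COGS = $3,345.93 + $1,173.01 + $308.68 = $4,827.62
Ending inventory (cost pool remaining) = $7,544.38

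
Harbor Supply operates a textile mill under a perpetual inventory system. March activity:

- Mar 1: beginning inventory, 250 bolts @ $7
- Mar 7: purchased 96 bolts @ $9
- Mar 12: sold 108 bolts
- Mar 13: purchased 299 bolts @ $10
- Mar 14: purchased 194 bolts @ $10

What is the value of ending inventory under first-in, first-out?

Mar 12, 108 sold [FIFO — oldest first]: 108 @ $7 = $756
Ending inventory: 142 @ $7 + 96 @ $9 + 299 @ $10 + 194 @ $10 = $6,788

Ending inventory = $6,788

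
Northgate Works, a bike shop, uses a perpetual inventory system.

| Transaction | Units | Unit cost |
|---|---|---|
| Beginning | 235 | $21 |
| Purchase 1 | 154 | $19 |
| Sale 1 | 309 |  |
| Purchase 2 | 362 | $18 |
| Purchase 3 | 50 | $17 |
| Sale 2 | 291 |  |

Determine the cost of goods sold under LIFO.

COGS = $11,369

Sale 1 (309) [LIFO — newest first]: 154 @ $19 + 155 @ $21 = $6,181
Sale 2 (291) [LIFO — newest first]: 50 @ $17 + 241 @ $18 = $5,188
Total COGS = $6,181 + $5,188 = $11,369
Ending inventory: 80 @ $21 + 121 @ $18 = $3,858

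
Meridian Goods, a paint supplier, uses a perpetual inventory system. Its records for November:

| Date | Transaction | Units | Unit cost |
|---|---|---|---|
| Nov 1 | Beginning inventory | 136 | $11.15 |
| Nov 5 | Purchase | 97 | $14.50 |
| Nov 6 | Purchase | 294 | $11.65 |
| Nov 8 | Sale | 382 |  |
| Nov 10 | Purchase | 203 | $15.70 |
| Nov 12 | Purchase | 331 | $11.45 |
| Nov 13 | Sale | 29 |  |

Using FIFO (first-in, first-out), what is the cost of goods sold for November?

COGS = $4,996.60

Nov 8, 382 sold [FIFO — oldest first]: 136 @ $11.15 + 97 @ $14.50 + 149 @ $11.65 = $4,658.75
Nov 13, 29 sold [FIFO — oldest first]: 29 @ $11.65 = $337.85
Total COGS = $4,658.75 + $337.85 = $4,996.60
Ending inventory: 116 @ $11.65 + 203 @ $15.70 + 331 @ $11.45 = $8,328.45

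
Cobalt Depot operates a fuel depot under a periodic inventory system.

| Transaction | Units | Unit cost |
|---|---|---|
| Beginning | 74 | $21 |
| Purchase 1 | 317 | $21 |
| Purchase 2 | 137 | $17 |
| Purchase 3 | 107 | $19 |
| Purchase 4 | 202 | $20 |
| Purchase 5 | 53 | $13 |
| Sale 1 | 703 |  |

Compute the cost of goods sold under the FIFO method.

Sale 1 (703) [FIFO — oldest first]: 74 @ $21 + 317 @ $21 + 137 @ $17 + 107 @ $19 + 68 @ $20 = $13,933
Ending inventory: 134 @ $20 + 53 @ $13 = $3,369
Check: goods available $17,302 = COGS $13,933 + ending $3,369

COGS = $13,933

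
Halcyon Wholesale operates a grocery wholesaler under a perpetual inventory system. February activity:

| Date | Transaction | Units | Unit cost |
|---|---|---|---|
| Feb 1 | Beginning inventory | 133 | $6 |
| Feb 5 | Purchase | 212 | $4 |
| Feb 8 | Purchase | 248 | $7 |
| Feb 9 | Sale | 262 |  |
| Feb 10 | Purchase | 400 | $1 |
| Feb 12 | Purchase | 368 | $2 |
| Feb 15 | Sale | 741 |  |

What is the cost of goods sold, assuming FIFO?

Feb 9, 262 sold [FIFO — oldest first]: 133 @ $6 + 129 @ $4 = $1,314
Feb 15, 741 sold [FIFO — oldest first]: 83 @ $4 + 248 @ $7 + 400 @ $1 + 10 @ $2 = $2,488
Total COGS = $1,314 + $2,488 = $3,802
Ending inventory: 358 @ $2 = $716
Check: goods available $4,518 = COGS $3,802 + ending $716

COGS = $3,802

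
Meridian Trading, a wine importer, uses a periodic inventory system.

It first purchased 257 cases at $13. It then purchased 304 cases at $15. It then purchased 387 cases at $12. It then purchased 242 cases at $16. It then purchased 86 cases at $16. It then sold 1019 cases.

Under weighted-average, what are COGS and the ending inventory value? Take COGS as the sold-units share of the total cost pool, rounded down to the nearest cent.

COGS = $14,209.30; ending inventory = $3,583.70

Sale 1, sell 1019: 1019/1276 × $17,793.00 → $14,209.30
Ending inventory (cost pool remaining) = $3,583.70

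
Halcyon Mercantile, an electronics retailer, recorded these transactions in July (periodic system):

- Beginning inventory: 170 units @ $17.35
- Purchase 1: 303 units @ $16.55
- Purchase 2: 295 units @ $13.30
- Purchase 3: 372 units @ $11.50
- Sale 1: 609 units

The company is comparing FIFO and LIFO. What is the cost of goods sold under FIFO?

COGS = $9,772.95

FIFO COGS: 170 @ $17.35 + 303 @ $16.55 + 136 @ $13.30 = $9,772.95
LIFO COGS: 372 @ $11.50 + 237 @ $13.30 = $7,430.10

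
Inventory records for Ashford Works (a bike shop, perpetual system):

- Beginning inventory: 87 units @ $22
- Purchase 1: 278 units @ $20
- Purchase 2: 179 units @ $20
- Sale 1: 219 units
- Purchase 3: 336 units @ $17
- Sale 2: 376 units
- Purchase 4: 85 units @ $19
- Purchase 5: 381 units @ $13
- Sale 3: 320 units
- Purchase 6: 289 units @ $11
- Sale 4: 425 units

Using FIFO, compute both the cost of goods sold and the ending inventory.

COGS = $23,256; ending inventory = $3,257

Sale 1 (219) [FIFO — oldest first]: 87 @ $22 + 132 @ $20 = $4,554
Sale 2 (376) [FIFO — oldest first]: 146 @ $20 + 179 @ $20 + 51 @ $17 = $7,367
Sale 3 (320) [FIFO — oldest first]: 285 @ $17 + 35 @ $19 = $5,510
Sale 4 (425) [FIFO — oldest first]: 50 @ $19 + 375 @ $13 = $5,825
Total COGS = $4,554 + $7,367 + $5,510 + $5,825 = $23,256
Ending inventory: 6 @ $13 + 289 @ $11 = $3,257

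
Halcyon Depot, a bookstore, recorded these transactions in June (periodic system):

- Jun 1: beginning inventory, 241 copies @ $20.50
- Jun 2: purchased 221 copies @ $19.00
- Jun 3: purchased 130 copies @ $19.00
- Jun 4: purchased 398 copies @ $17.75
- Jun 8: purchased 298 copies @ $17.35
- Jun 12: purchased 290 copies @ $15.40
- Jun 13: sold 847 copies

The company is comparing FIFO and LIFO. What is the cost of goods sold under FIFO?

FIFO COGS: 241 @ $20.50 + 221 @ $19.00 + 130 @ $19.00 + 255 @ $17.75 = $16,135.75
LIFO COGS: 290 @ $15.40 + 298 @ $17.35 + 259 @ $17.75 = $14,233.55

COGS = $16,135.75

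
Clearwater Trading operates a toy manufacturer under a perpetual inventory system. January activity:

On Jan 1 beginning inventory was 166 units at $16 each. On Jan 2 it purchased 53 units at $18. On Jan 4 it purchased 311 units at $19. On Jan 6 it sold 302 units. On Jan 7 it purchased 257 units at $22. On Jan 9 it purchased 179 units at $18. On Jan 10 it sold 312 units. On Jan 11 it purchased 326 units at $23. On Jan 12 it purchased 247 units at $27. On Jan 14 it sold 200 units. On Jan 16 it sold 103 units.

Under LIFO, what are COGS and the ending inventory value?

COGS = $19,843; ending inventory = $12,719

Jan 6, 302 sold [LIFO — newest first]: 302 @ $19 = $5,738
Jan 10, 312 sold [LIFO — newest first]: 179 @ $18 + 133 @ $22 = $6,148
Jan 14, 200 sold [LIFO — newest first]: 200 @ $27 = $5,400
Jan 16, 103 sold [LIFO — newest first]: 47 @ $27 + 56 @ $23 = $2,557
Total COGS = $5,738 + $6,148 + $5,400 + $2,557 = $19,843
Ending inventory: 166 @ $16 + 53 @ $18 + 9 @ $19 + 124 @ $22 + 270 @ $23 = $12,719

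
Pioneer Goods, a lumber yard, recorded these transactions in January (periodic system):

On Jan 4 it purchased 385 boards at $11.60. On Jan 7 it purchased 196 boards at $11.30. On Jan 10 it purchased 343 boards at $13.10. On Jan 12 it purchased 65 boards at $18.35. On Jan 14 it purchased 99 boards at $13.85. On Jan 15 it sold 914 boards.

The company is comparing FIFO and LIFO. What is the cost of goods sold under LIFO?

COGS = $11,719.60

FIFO COGS: 385 @ $11.60 + 196 @ $11.30 + 333 @ $13.10 = $11,043.10
LIFO COGS: 99 @ $13.85 + 65 @ $18.35 + 343 @ $13.10 + 196 @ $11.30 + 211 @ $11.60 = $11,719.60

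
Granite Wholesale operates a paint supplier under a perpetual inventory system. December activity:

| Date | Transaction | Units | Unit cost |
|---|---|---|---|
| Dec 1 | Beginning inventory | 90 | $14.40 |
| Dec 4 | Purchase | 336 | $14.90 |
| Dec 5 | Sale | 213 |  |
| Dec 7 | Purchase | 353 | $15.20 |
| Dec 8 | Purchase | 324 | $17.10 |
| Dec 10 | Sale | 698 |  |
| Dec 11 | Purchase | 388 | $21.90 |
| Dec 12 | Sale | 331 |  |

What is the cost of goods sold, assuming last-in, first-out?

Dec 5, 213 sold [LIFO — newest first]: 213 @ $14.90 = $3,173.70
Dec 10, 698 sold [LIFO — newest first]: 324 @ $17.10 + 353 @ $15.20 + 21 @ $14.90 = $11,218.90
Dec 12, 331 sold [LIFO — newest first]: 331 @ $21.90 = $7,248.90
Total COGS = $3,173.70 + $11,218.90 + $7,248.90 = $21,641.50
Ending inventory: 90 @ $14.40 + 102 @ $14.90 + 57 @ $21.90 = $4,064.10
Check: goods available $25,705.60 = COGS $21,641.50 + ending $4,064.10

COGS = $21,641.50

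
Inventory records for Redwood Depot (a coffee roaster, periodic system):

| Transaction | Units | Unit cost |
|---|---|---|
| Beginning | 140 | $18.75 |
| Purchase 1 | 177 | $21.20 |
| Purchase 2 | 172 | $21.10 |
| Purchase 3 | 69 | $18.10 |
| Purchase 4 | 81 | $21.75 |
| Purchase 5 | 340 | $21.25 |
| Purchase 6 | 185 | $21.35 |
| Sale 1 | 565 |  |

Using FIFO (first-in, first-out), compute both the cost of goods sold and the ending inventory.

Sale 1 (565) [FIFO — oldest first]: 140 @ $18.75 + 177 @ $21.20 + 172 @ $21.10 + 69 @ $18.10 + 7 @ $21.75 = $11,407.75
Ending inventory: 74 @ $21.75 + 340 @ $21.25 + 185 @ $21.35 = $12,784.25

COGS = $11,407.75; ending inventory = $12,784.25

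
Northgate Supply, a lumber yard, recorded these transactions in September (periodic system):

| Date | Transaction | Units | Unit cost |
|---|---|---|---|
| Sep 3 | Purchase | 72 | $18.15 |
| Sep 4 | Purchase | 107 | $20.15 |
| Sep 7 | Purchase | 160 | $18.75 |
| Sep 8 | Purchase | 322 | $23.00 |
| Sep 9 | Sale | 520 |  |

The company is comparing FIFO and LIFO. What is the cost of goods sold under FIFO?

COGS = $10,625.85

FIFO COGS: 72 @ $18.15 + 107 @ $20.15 + 160 @ $18.75 + 181 @ $23.00 = $10,625.85
LIFO COGS: 322 @ $23.00 + 160 @ $18.75 + 38 @ $20.15 = $11,171.70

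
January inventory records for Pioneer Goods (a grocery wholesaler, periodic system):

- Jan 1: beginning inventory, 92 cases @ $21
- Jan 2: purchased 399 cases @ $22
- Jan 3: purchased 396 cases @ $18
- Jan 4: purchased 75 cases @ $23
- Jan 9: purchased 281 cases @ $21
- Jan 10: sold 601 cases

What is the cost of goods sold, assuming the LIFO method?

COGS = $12,036

Jan 10, 601 sold [LIFO — newest first]: 281 @ $21 + 75 @ $23 + 245 @ $18 = $12,036
Ending inventory: 92 @ $21 + 399 @ $22 + 151 @ $18 = $13,428
Check: goods available $25,464 = COGS $12,036 + ending $13,428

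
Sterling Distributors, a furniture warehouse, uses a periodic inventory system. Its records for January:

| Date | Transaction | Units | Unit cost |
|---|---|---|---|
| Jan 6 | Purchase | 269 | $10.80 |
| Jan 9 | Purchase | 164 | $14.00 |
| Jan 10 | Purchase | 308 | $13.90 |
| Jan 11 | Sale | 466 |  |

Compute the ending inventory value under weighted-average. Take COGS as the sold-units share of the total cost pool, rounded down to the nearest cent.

Jan 11, sell 466: 466/741 × $9,482.40 → $5,963.29
Ending inventory (cost pool remaining) = $3,519.11
Check: goods available $9,482.40 = COGS $5,963.29 + ending $3,519.11

Ending inventory = $3,519.11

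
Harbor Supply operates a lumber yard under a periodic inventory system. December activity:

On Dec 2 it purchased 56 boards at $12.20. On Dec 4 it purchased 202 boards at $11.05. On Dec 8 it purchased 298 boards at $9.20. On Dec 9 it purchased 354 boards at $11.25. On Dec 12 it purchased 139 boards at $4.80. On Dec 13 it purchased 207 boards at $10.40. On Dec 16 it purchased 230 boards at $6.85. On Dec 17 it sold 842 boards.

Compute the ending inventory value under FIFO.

Dec 17, 842 sold [FIFO — oldest first]: 56 @ $12.20 + 202 @ $11.05 + 298 @ $9.20 + 286 @ $11.25 = $8,874.40
Ending inventory: 68 @ $11.25 + 139 @ $4.80 + 207 @ $10.40 + 230 @ $6.85 = $5,160.50
Check: goods available $14,034.90 = COGS $8,874.40 + ending $5,160.50

Ending inventory = $5,160.50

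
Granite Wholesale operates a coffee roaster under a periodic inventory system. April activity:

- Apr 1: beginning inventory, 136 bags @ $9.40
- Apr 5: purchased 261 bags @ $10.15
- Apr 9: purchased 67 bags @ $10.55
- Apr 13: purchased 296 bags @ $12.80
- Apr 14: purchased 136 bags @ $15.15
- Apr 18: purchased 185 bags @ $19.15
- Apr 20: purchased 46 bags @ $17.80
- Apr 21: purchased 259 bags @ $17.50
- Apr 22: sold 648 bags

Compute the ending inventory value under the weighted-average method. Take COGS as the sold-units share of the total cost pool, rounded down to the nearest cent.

Apr 22, sell 648: 648/1386 × $19,377.65 → $9,059.68
Ending inventory (cost pool remaining) = $10,317.97

Ending inventory = $10,317.97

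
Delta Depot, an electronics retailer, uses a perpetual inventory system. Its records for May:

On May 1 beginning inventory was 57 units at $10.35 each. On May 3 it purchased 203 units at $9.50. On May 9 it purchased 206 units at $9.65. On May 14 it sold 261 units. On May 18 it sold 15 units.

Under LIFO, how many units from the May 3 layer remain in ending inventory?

133

May 14, 261 sold [LIFO — newest first]: 206 @ $9.65 + 55 @ $9.50 = $2,510.40
May 18, 15 sold [LIFO — newest first]: 15 @ $9.50 = $142.50
Total COGS = $2,510.40 + $142.50 = $2,652.90
Ending inventory: 57 @ $10.35 + 133 @ $9.50 = $1,853.45
Check: goods available $4,506.35 = COGS $2,652.90 + ending $1,853.45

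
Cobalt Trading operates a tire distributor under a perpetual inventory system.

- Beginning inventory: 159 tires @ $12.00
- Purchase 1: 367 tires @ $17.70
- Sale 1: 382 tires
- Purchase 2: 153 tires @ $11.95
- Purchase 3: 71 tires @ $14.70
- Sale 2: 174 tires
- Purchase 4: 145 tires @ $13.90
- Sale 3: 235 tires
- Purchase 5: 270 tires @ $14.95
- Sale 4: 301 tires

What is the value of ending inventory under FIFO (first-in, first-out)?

Sale 1 (382) [FIFO — oldest first]: 159 @ $12.00 + 223 @ $17.70 = $5,855.10
Sale 2 (174) [FIFO — oldest first]: 144 @ $17.70 + 30 @ $11.95 = $2,907.30
Sale 3 (235) [FIFO — oldest first]: 123 @ $11.95 + 71 @ $14.70 + 41 @ $13.90 = $3,083.45
Sale 4 (301) [FIFO — oldest first]: 104 @ $13.90 + 197 @ $14.95 = $4,390.75
Total COGS = $5,855.10 + $2,907.30 + $3,083.45 + $4,390.75 = $16,236.60
Ending inventory: 73 @ $14.95 = $1,091.35

Ending inventory = $1,091.35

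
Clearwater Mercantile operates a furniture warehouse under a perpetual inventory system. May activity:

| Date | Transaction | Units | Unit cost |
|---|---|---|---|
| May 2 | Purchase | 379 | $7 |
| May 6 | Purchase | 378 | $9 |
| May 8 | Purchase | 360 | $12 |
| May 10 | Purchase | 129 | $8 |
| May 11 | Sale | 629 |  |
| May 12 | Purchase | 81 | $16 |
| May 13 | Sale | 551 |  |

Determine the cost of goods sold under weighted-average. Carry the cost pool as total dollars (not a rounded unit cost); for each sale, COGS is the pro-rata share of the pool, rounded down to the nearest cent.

COGS = $11,240.45

After May 2: 379 on hand, pool $2,653.00 (≈ $7.0000 each)
After May 6: 757 on hand, pool $6,055.00 (≈ $7.9987 each)
After May 8: 1117 on hand, pool $10,375.00 (≈ $9.2883 each)
After May 10: 1246 on hand, pool $11,407.00 (≈ $9.1549 each)
May 11, sell 629: 629/1246 × $11,407.00 → $5,758.42
After May 12: 698 on hand, pool $6,944.58 (≈ $9.9493 each)
May 13, sell 551: 551/698 × $6,944.58 → $5,482.03
Total COGS = $5,758.42 + $5,482.03 = $11,240.45
Ending inventory (cost pool remaining) = $1,462.55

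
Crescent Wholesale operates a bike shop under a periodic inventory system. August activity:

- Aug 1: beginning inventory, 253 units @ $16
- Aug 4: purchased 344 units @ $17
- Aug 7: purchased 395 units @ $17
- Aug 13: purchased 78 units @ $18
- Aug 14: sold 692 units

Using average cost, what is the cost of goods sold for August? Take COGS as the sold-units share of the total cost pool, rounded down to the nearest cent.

COGS = $11,650.82

Aug 14, sell 692: 692/1070 × $18,015.00 → $11,650.82
Ending inventory (cost pool remaining) = $6,364.18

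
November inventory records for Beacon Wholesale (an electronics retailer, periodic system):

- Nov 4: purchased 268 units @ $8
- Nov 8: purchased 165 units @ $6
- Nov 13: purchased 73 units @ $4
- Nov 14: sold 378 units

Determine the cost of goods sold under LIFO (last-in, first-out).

COGS = $2,402

Nov 14, 378 sold [LIFO — newest first]: 73 @ $4 + 165 @ $6 + 140 @ $8 = $2,402
Ending inventory: 128 @ $8 = $1,024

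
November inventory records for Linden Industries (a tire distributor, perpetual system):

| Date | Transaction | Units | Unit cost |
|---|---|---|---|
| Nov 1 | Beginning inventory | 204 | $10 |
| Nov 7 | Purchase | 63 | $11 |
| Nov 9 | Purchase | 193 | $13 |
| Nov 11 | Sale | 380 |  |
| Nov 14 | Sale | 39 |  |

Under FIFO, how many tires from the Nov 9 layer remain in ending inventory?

41

Nov 11, 380 sold [FIFO — oldest first]: 204 @ $10 + 63 @ $11 + 113 @ $13 = $4,202
Nov 14, 39 sold [FIFO — oldest first]: 39 @ $13 = $507
Total COGS = $4,202 + $507 = $4,709
Ending inventory: 41 @ $13 = $533
Check: goods available $5,242 = COGS $4,709 + ending $533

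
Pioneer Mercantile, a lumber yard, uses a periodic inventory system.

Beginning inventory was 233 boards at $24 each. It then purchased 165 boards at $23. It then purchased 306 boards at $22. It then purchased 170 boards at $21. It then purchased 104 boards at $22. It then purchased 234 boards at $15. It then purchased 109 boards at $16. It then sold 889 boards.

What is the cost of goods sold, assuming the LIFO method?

COGS = $17,096

Sale 1 (889) [LIFO — newest first]: 109 @ $16 + 234 @ $15 + 104 @ $22 + 170 @ $21 + 272 @ $22 = $17,096
Ending inventory: 233 @ $24 + 165 @ $23 + 34 @ $22 = $10,135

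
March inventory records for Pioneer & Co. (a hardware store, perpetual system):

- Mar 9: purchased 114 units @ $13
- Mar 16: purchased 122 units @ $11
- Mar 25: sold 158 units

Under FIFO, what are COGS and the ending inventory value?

Mar 25, 158 sold [FIFO — oldest first]: 114 @ $13 + 44 @ $11 = $1,966
Ending inventory: 78 @ $11 = $858
Check: goods available $2,824 = COGS $1,966 + ending $858

COGS = $1,966; ending inventory = $858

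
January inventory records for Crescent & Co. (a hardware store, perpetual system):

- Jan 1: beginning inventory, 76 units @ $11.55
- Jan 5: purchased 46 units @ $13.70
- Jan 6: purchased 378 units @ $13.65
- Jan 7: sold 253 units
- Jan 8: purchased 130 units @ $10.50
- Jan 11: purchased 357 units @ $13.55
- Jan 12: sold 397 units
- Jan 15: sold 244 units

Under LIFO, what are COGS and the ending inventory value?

Jan 7, 253 sold [LIFO — newest first]: 253 @ $13.65 = $3,453.45
Jan 12, 397 sold [LIFO — newest first]: 357 @ $13.55 + 40 @ $10.50 = $5,257.35
Jan 15, 244 sold [LIFO — newest first]: 90 @ $10.50 + 125 @ $13.65 + 29 @ $13.70 = $3,048.55
Total COGS = $3,453.45 + $5,257.35 + $3,048.55 = $11,759.35
Ending inventory: 76 @ $11.55 + 17 @ $13.70 = $1,110.70

COGS = $11,759.35; ending inventory = $1,110.70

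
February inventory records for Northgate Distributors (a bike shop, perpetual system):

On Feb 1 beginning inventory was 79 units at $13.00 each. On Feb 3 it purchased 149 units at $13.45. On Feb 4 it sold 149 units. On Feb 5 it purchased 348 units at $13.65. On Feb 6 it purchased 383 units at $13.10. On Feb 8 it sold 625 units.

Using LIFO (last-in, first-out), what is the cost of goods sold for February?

COGS = $10,324.65

Feb 4, 149 sold [LIFO — newest first]: 149 @ $13.45 = $2,004.05
Feb 8, 625 sold [LIFO — newest first]: 383 @ $13.10 + 242 @ $13.65 = $8,320.60
Total COGS = $2,004.05 + $8,320.60 = $10,324.65
Ending inventory: 79 @ $13.00 + 106 @ $13.65 = $2,473.90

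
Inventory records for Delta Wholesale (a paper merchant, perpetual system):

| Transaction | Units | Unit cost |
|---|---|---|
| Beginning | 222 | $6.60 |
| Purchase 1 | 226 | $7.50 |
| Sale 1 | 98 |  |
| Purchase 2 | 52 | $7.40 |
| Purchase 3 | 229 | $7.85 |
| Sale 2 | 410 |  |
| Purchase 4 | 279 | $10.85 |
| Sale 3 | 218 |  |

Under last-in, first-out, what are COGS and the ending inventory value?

COGS = $6,249.35; ending inventory = $2,120.45

Sale 1 (98) [LIFO — newest first]: 98 @ $7.50 = $735.00
Sale 2 (410) [LIFO — newest first]: 229 @ $7.85 + 52 @ $7.40 + 128 @ $7.50 + 1 @ $6.60 = $3,149.05
Sale 3 (218) [LIFO — newest first]: 218 @ $10.85 = $2,365.30
Total COGS = $735.00 + $3,149.05 + $2,365.30 = $6,249.35
Ending inventory: 221 @ $6.60 + 61 @ $10.85 = $2,120.45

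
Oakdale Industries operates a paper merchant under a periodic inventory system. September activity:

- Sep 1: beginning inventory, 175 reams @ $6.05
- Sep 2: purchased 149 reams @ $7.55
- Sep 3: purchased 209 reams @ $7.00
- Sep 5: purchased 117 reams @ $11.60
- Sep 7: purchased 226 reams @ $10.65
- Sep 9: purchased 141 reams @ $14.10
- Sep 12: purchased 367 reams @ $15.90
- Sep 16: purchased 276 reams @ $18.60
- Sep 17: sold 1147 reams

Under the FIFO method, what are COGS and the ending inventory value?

Sep 17, 1147 sold [FIFO — oldest first]: 175 @ $6.05 + 149 @ $7.55 + 209 @ $7.00 + 117 @ $11.60 + 226 @ $10.65 + 141 @ $14.10 + 130 @ $15.90 = $11,465.90
Ending inventory: 237 @ $15.90 + 276 @ $18.60 = $8,901.90

COGS = $11,465.90; ending inventory = $8,901.90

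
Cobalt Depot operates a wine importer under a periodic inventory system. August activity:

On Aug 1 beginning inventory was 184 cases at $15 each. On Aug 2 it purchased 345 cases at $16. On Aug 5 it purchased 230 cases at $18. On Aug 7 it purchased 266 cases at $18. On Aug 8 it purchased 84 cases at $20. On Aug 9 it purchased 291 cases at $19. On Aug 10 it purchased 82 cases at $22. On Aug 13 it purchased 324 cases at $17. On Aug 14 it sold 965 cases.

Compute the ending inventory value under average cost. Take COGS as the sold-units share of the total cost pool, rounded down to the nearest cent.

Ending inventory = $14,775.25

Aug 14, sell 965: 965/1806 × $31,729.00 → $16,953.75
Ending inventory (cost pool remaining) = $14,775.25
Check: goods available $31,729.00 = COGS $16,953.75 + ending $14,775.25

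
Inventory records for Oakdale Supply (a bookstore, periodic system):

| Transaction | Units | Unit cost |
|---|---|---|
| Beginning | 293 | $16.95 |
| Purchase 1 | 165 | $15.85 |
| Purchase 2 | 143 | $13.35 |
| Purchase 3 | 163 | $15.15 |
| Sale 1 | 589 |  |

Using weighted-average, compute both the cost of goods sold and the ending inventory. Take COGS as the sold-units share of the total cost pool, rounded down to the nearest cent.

COGS = $9,220.54; ending inventory = $2,739.56

Sale 1, sell 589: 589/764 × $11,960.10 → $9,220.54
Ending inventory (cost pool remaining) = $2,739.56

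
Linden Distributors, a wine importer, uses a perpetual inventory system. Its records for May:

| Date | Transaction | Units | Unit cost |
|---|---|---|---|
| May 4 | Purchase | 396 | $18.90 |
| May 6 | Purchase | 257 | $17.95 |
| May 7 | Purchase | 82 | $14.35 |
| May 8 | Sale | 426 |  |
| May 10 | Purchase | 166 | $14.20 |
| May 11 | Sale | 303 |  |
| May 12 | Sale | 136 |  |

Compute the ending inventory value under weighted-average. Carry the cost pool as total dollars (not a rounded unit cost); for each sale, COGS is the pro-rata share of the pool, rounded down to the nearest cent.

After May 4: 396 on hand, pool $7,484.40 (≈ $18.9000 each)
After May 6: 653 on hand, pool $12,097.55 (≈ $18.5261 each)
After May 7: 735 on hand, pool $13,274.25 (≈ $18.0602 each)
May 8, sell 426: 426/735 × $13,274.25 → $7,693.64
After May 10: 475 on hand, pool $7,937.81 (≈ $16.7112 each)
May 11, sell 303: 303/475 × $7,937.81 → $5,063.48
May 12, sell 136: 136/172 × $2,874.33 → $2,272.72
Total COGS = $7,693.64 + $5,063.48 + $2,272.72 = $15,029.84
Ending inventory (cost pool remaining) = $601.61
Check: goods available $15,631.45 = COGS $15,029.84 + ending $601.61

Ending inventory = $601.61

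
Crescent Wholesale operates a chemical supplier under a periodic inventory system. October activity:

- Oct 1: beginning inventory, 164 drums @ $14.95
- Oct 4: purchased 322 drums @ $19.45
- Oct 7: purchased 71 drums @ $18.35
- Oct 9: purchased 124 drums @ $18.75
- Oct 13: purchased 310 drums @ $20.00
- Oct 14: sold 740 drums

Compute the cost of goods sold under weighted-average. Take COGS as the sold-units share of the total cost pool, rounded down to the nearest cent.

COGS = $13,846.10

Oct 14, sell 740: 740/991 × $18,542.55 → $13,846.10
Ending inventory (cost pool remaining) = $4,696.45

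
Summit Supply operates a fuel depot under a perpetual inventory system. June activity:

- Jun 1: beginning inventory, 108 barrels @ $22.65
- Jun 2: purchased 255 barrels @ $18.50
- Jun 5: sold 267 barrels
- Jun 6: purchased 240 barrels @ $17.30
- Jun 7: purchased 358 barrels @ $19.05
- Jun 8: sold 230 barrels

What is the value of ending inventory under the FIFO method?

Jun 5, 267 sold [FIFO — oldest first]: 108 @ $22.65 + 159 @ $18.50 = $5,387.70
Jun 8, 230 sold [FIFO — oldest first]: 96 @ $18.50 + 134 @ $17.30 = $4,094.20
Total COGS = $5,387.70 + $4,094.20 = $9,481.90
Ending inventory: 106 @ $17.30 + 358 @ $19.05 = $8,653.70

Ending inventory = $8,653.70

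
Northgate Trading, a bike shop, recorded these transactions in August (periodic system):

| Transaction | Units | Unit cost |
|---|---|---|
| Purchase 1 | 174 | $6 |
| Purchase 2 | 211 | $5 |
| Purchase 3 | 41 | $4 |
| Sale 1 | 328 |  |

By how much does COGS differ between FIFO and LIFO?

$139

FIFO COGS: 174 @ $6 + 154 @ $5 = $1,814
LIFO COGS: 41 @ $4 + 211 @ $5 + 76 @ $6 = $1,675
Difference = |$1,814 − $1,675| = $139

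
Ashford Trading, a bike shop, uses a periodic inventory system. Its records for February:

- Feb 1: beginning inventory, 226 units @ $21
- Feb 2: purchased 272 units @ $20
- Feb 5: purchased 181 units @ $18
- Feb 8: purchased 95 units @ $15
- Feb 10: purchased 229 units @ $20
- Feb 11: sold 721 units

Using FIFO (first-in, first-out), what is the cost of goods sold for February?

COGS = $14,074

Feb 11, 721 sold [FIFO — oldest first]: 226 @ $21 + 272 @ $20 + 181 @ $18 + 42 @ $15 = $14,074
Ending inventory: 53 @ $15 + 229 @ $20 = $5,375
Check: goods available $19,449 = COGS $14,074 + ending $5,375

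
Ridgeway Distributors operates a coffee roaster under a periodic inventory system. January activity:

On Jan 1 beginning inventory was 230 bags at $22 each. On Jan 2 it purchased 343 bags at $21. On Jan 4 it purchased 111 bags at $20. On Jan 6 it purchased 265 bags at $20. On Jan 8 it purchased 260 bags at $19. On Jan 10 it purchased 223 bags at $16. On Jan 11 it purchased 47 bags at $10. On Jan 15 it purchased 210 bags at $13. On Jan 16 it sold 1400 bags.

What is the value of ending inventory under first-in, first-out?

Jan 16, 1400 sold [FIFO — oldest first]: 230 @ $22 + 343 @ $21 + 111 @ $20 + 265 @ $20 + 260 @ $19 + 191 @ $16 = $27,779
Ending inventory: 32 @ $16 + 47 @ $10 + 210 @ $13 = $3,712

Ending inventory = $3,712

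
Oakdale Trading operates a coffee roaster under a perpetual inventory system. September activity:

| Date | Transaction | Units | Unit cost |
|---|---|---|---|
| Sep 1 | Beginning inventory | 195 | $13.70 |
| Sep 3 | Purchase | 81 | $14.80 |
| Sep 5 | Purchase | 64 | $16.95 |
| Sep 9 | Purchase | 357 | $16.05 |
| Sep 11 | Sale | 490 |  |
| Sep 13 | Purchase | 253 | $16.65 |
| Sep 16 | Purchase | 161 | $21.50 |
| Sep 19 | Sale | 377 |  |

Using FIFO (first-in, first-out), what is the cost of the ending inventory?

Ending inventory = $4,843.45

Sep 11, 490 sold [FIFO — oldest first]: 195 @ $13.70 + 81 @ $14.80 + 64 @ $16.95 + 150 @ $16.05 = $7,362.60
Sep 19, 377 sold [FIFO — oldest first]: 207 @ $16.05 + 170 @ $16.65 = $6,152.85
Total COGS = $7,362.60 + $6,152.85 = $13,515.45
Ending inventory: 83 @ $16.65 + 161 @ $21.50 = $4,843.45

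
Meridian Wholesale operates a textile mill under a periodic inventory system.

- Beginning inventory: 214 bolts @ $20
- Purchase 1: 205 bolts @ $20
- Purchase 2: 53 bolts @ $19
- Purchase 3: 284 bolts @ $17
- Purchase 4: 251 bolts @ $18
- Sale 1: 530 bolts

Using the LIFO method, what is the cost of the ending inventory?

Ending inventory = $9,472

Sale 1 (530) [LIFO — newest first]: 251 @ $18 + 279 @ $17 = $9,261
Ending inventory: 214 @ $20 + 205 @ $20 + 53 @ $19 + 5 @ $17 = $9,472
Check: goods available $18,733 = COGS $9,261 + ending $9,472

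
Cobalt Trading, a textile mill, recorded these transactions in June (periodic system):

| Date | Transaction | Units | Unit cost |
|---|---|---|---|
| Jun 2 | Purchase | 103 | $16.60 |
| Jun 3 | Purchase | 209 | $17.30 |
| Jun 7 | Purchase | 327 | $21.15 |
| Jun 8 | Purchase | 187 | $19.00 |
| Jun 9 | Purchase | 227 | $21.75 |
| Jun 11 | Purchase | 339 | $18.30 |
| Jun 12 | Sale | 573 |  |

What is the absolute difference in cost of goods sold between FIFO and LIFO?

$428.30

FIFO COGS: 103 @ $16.60 + 209 @ $17.30 + 261 @ $21.15 = $10,845.65
LIFO COGS: 339 @ $18.30 + 227 @ $21.75 + 7 @ $19.00 = $11,273.95
Difference = |$10,845.65 − $11,273.95| = $428.30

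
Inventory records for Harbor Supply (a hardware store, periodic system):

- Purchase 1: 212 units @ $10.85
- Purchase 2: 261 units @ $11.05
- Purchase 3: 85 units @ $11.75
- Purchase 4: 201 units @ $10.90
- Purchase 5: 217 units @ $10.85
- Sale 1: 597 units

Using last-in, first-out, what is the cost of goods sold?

Sale 1 (597) [LIFO — newest first]: 217 @ $10.85 + 201 @ $10.90 + 85 @ $11.75 + 94 @ $11.05 = $6,582.80
Ending inventory: 212 @ $10.85 + 167 @ $11.05 = $4,145.55
Check: goods available $10,728.35 = COGS $6,582.80 + ending $4,145.55

COGS = $6,582.80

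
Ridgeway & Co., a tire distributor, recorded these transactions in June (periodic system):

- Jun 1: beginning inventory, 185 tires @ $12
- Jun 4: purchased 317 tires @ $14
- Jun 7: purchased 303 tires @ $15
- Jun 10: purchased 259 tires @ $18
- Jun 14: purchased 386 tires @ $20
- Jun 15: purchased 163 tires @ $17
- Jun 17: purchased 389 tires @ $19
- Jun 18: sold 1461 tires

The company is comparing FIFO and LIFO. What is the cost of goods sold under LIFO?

FIFO COGS: 185 @ $12 + 317 @ $14 + 303 @ $15 + 259 @ $18 + 386 @ $20 + 11 @ $17 = $23,772
LIFO COGS: 389 @ $19 + 163 @ $17 + 386 @ $20 + 259 @ $18 + 264 @ $15 = $26,504

COGS = $26,504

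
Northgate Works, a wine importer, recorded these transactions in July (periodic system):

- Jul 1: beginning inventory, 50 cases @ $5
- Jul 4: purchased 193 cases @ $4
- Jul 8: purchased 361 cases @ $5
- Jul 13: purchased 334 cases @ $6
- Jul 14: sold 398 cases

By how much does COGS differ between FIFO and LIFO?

FIFO COGS: 50 @ $5 + 193 @ $4 + 155 @ $5 = $1,797
LIFO COGS: 334 @ $6 + 64 @ $5 = $2,324
Difference = |$1,797 − $2,324| = $527

$527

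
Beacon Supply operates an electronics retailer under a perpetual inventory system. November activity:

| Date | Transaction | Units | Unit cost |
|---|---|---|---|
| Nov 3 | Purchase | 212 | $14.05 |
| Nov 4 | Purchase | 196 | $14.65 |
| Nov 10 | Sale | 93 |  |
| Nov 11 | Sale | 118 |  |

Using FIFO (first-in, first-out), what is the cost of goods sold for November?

COGS = $2,964.55

Nov 10, 93 sold [FIFO — oldest first]: 93 @ $14.05 = $1,306.65
Nov 11, 118 sold [FIFO — oldest first]: 118 @ $14.05 = $1,657.90
Total COGS = $1,306.65 + $1,657.90 = $2,964.55
Ending inventory: 1 @ $14.05 + 196 @ $14.65 = $2,885.45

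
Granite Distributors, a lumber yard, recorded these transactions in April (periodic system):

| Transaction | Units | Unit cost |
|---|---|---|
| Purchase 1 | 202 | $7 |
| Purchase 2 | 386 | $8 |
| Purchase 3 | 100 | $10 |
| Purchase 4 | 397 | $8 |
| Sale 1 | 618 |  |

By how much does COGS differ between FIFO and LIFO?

$342

FIFO COGS: 202 @ $7 + 386 @ $8 + 30 @ $10 = $4,802
LIFO COGS: 397 @ $8 + 100 @ $10 + 121 @ $8 = $5,144
Difference = |$4,802 − $5,144| = $342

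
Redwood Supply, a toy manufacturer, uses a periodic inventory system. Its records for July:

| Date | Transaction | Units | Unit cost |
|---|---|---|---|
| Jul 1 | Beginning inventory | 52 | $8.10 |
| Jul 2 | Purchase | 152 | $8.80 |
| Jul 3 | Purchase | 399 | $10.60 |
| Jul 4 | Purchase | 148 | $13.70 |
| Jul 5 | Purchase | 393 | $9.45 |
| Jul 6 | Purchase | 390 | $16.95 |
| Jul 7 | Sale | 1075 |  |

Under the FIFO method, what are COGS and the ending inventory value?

COGS = $11,077.60; ending inventory = $7,262.55

Jul 7, 1075 sold [FIFO — oldest first]: 52 @ $8.10 + 152 @ $8.80 + 399 @ $10.60 + 148 @ $13.70 + 324 @ $9.45 = $11,077.60
Ending inventory: 69 @ $9.45 + 390 @ $16.95 = $7,262.55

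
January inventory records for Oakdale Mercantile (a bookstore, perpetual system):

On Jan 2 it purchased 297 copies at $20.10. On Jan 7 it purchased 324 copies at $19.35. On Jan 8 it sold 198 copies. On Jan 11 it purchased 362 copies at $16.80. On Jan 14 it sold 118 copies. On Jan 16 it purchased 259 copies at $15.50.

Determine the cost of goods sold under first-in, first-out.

Jan 8, 198 sold [FIFO — oldest first]: 198 @ $20.10 = $3,979.80
Jan 14, 118 sold [FIFO — oldest first]: 99 @ $20.10 + 19 @ $19.35 = $2,357.55
Total COGS = $3,979.80 + $2,357.55 = $6,337.35
Ending inventory: 305 @ $19.35 + 362 @ $16.80 + 259 @ $15.50 = $15,997.85
Check: goods available $22,335.20 = COGS $6,337.35 + ending $15,997.85

COGS = $6,337.35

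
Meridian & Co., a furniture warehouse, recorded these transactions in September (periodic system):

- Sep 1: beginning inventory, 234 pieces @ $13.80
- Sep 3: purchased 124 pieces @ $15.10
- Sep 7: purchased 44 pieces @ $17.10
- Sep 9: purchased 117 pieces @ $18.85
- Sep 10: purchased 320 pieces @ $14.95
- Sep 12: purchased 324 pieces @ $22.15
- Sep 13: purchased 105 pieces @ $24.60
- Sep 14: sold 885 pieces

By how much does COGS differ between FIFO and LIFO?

FIFO COGS: 234 @ $13.80 + 124 @ $15.10 + 44 @ $17.10 + 117 @ $18.85 + 320 @ $14.95 + 46 @ $22.15 = $13,862.35
LIFO COGS: 105 @ $24.60 + 324 @ $22.15 + 320 @ $14.95 + 117 @ $18.85 + 19 @ $17.10 = $17,073.95
Difference = |$13,862.35 − $17,073.95| = $3,211.60

$3,211.60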